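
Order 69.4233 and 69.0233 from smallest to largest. 69.0233, 69.4233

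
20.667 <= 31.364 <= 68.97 True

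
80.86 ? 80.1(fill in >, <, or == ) >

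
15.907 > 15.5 True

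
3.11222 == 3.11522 False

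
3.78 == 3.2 False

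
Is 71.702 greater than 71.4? Yes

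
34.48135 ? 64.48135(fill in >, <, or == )<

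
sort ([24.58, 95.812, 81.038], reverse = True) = [95.812, 81.038, 24.58]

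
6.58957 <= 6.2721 False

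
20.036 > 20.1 False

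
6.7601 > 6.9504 False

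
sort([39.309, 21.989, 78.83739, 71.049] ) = [21.989, 39.309, 71.049, 78.83739]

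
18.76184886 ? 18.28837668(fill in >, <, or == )>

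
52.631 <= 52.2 False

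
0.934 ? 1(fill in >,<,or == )<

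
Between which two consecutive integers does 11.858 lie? 11 and 12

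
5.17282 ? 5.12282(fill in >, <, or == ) >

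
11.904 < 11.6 False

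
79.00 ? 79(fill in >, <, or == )==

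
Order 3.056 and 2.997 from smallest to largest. 2.997, 3.056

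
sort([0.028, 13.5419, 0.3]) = [0.028, 0.3, 13.5419]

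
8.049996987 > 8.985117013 False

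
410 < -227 False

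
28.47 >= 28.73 False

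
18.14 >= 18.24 False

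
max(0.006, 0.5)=0.5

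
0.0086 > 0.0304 False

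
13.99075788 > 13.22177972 True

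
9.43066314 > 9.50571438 False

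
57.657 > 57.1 True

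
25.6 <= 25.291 False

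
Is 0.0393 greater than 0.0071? Yes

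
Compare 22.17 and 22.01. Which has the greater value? 22.17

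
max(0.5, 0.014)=0.5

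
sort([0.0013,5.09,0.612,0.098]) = [0.0013,0.098,0.612,5.09]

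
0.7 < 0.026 False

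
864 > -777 True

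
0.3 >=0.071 True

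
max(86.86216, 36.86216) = 86.86216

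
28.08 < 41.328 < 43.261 True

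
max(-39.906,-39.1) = -39.1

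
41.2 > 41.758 False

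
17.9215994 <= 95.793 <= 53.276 False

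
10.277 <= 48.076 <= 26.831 False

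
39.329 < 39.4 True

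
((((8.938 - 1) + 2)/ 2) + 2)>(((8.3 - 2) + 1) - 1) True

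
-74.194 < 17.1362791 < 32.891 True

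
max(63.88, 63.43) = 63.88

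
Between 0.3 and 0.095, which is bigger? 0.3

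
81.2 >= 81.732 False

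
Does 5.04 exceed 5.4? No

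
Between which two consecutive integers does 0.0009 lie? 0 and 1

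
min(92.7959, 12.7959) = 12.7959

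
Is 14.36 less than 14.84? Yes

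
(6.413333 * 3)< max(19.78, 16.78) True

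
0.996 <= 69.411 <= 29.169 False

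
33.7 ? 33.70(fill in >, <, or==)==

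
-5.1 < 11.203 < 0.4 False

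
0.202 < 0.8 True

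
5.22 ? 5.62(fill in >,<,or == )<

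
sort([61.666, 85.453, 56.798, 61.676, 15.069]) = [15.069, 56.798, 61.666, 61.676, 85.453]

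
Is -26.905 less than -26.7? Yes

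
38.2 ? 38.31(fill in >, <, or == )<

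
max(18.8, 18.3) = 18.8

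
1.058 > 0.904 True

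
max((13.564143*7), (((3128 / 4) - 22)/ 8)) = 95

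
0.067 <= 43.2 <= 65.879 True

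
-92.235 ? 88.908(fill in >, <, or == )<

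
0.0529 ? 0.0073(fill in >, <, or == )>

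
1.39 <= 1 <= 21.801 False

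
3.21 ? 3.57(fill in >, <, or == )<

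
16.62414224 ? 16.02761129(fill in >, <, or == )>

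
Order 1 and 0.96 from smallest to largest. 0.96, 1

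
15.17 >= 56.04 False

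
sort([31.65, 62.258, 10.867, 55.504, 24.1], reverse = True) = [62.258, 55.504, 31.65, 24.1, 10.867]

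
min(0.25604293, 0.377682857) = 0.25604293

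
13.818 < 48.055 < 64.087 True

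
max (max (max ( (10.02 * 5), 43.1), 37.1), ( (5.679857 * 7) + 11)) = 50.758999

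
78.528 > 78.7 False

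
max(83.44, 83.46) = 83.46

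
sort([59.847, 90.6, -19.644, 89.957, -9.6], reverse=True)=[90.6, 89.957, 59.847, -9.6, -19.644]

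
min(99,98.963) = 98.963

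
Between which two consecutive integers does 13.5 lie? 13 and 14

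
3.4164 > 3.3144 True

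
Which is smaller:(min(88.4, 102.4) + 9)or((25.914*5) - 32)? (min(88.4, 102.4) + 9)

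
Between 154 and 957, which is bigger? 957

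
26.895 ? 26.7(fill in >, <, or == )>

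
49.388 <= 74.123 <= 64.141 False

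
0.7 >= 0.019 True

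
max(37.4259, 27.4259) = 37.4259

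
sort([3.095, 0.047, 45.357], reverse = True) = [45.357, 3.095, 0.047]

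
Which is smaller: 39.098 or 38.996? 38.996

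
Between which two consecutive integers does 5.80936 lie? 5 and 6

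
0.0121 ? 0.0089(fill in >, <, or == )>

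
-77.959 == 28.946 False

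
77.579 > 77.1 True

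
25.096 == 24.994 False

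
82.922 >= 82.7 True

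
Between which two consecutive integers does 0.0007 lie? 0 and 1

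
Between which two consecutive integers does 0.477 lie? 0 and 1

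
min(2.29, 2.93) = 2.29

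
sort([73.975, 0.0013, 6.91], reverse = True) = [73.975, 6.91, 0.0013]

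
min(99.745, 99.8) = 99.745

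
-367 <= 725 True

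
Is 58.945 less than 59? Yes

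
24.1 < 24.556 True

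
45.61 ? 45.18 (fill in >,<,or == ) >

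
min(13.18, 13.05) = 13.05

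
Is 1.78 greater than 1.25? Yes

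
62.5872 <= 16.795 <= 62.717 False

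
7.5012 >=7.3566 True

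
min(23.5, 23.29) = 23.29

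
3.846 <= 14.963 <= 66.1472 True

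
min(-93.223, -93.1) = -93.223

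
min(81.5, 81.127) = 81.127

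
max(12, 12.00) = 12.00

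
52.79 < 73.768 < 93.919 True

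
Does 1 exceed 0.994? Yes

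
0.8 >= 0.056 True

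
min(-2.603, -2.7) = -2.7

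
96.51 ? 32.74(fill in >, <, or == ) >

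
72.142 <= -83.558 False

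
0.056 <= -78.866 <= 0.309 False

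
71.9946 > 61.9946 True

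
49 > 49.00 False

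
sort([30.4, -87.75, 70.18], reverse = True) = [70.18, 30.4, -87.75]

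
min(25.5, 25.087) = 25.087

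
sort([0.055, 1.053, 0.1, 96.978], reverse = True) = [96.978, 1.053, 0.1, 0.055]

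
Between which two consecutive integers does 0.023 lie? 0 and 1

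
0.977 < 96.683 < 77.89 False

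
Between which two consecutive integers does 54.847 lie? 54 and 55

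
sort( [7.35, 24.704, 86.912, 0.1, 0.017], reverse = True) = [86.912, 24.704, 7.35, 0.1, 0.017]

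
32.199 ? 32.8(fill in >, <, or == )<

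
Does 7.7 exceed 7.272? Yes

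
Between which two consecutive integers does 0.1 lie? 0 and 1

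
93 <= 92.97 False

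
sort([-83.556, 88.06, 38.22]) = [-83.556, 38.22, 88.06]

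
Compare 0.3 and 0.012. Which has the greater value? 0.3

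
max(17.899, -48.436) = 17.899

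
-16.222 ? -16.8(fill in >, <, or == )>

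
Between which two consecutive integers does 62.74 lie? 62 and 63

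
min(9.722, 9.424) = 9.424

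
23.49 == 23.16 False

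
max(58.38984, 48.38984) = 58.38984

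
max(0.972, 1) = 1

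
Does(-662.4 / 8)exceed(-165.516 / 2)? No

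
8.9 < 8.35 False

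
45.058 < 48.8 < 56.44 True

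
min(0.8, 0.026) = 0.026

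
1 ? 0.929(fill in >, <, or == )>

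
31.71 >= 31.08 True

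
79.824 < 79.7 False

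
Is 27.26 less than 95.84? Yes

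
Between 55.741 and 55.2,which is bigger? 55.741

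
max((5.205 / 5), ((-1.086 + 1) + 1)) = 1.041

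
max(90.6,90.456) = 90.6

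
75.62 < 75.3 False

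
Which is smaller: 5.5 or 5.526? 5.5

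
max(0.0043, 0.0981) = 0.0981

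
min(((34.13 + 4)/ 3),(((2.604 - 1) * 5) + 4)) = 12.02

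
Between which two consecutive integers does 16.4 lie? 16 and 17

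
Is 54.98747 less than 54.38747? No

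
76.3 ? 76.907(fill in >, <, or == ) <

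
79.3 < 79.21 False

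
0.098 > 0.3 False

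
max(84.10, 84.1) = 84.1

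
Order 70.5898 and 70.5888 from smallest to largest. 70.5888, 70.5898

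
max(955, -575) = 955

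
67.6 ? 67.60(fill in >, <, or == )==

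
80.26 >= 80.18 True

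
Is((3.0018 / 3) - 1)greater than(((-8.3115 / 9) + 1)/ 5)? No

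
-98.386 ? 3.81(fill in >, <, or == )<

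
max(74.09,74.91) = 74.91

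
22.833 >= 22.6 True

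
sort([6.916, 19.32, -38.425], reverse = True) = [19.32, 6.916, -38.425]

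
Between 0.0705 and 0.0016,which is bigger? 0.0705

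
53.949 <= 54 True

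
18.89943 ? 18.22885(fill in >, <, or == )>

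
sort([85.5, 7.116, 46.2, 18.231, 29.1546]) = [7.116, 18.231, 29.1546, 46.2, 85.5]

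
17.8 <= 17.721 False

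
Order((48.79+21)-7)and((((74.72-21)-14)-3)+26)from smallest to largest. ((((74.72-21)-14)-3)+26), ((48.79+21)-7)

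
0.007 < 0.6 True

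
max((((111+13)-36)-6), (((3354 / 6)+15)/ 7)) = 82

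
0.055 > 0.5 False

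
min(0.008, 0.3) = 0.008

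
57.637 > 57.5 True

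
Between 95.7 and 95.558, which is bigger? 95.7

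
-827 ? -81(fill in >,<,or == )<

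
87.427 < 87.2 False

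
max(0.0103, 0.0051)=0.0103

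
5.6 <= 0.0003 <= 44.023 False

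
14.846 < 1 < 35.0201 False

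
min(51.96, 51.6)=51.6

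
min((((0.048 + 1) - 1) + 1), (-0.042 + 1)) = 0.958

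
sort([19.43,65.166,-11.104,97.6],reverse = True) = [97.6,65.166,19.43,-11.104]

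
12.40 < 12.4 False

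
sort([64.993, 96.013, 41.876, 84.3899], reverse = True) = [96.013, 84.3899, 64.993, 41.876]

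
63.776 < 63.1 False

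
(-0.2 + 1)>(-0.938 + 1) True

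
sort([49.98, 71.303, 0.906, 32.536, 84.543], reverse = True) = [84.543, 71.303, 49.98, 32.536, 0.906]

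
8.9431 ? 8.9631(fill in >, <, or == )<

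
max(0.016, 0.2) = 0.2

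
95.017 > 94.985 True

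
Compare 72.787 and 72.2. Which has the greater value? 72.787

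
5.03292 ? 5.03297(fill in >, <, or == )<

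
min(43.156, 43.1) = 43.1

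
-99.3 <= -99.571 False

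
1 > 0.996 True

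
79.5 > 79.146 True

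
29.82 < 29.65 False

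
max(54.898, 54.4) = 54.898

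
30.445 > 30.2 True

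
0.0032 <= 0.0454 True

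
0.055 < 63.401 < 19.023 False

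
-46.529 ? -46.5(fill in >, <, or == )<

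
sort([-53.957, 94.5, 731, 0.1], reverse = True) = [731, 94.5, 0.1, -53.957]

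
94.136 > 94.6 False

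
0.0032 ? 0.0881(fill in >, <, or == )<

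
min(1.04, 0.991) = 0.991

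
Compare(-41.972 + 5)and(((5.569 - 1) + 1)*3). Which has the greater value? (((5.569 - 1) + 1)*3)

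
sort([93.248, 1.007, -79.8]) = [-79.8, 1.007, 93.248]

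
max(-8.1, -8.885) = -8.1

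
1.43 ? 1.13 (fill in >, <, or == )>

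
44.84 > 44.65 True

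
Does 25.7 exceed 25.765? No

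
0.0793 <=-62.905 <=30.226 False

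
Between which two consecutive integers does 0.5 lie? 0 and 1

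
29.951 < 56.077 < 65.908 True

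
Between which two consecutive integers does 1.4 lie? 1 and 2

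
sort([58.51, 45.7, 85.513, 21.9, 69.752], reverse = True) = [85.513, 69.752, 58.51, 45.7, 21.9]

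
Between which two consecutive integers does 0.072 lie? 0 and 1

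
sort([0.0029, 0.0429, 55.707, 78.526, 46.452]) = [0.0029, 0.0429, 46.452, 55.707, 78.526]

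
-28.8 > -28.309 False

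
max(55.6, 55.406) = 55.6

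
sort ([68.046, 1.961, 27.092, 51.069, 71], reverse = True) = [71, 68.046, 51.069, 27.092, 1.961]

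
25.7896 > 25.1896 True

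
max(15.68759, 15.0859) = 15.68759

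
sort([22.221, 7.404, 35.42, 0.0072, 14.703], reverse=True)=[35.42, 22.221, 14.703, 7.404, 0.0072]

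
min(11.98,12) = 11.98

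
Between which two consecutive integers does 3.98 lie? 3 and 4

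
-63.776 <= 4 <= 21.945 True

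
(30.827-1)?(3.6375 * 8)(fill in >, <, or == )>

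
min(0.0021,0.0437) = 0.0021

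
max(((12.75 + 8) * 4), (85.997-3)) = 83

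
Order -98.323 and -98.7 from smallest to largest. -98.7, -98.323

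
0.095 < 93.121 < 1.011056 False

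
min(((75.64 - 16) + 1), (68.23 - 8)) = 60.23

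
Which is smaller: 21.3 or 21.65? 21.3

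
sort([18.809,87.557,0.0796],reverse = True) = [87.557,18.809,0.0796]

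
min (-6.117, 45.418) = -6.117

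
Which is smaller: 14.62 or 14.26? 14.26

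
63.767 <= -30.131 False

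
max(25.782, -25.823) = 25.782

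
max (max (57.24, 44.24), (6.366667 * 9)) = 57.300003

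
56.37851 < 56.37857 True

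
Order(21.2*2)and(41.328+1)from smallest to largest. (41.328+1), (21.2*2)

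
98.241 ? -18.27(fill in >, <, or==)>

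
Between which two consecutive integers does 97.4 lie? 97 and 98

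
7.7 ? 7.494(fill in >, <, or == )>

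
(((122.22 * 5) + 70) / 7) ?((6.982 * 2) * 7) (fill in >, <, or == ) <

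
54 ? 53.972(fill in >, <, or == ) >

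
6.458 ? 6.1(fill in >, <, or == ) >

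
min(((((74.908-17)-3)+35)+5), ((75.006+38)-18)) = 94.908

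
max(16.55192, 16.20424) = 16.55192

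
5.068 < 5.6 True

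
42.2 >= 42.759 False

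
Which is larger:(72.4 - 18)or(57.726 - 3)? (57.726 - 3)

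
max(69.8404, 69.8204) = 69.8404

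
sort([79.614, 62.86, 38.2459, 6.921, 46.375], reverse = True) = [79.614, 62.86, 46.375, 38.2459, 6.921]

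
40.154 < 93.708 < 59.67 False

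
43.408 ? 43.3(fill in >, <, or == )>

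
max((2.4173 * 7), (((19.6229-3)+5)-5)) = 16.9211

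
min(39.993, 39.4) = 39.4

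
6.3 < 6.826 True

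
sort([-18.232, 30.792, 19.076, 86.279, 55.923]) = [-18.232, 19.076, 30.792, 55.923, 86.279]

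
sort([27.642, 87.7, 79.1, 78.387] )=[27.642, 78.387, 79.1, 87.7]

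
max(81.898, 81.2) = 81.898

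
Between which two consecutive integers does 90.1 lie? 90 and 91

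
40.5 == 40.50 True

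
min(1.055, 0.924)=0.924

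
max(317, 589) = 589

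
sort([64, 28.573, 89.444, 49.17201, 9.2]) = [9.2, 28.573, 49.17201, 64, 89.444]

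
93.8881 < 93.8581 False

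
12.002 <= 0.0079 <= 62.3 False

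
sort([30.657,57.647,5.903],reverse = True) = [57.647,30.657,5.903]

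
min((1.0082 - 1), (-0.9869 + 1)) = 0.0082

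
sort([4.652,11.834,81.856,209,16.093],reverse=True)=[209,81.856,16.093,11.834,4.652]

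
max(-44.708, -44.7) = -44.7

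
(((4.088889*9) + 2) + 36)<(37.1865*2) False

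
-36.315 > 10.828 False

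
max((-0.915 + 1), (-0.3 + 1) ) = 0.7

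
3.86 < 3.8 False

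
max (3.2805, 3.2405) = 3.2805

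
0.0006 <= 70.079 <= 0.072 False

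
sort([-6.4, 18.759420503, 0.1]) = [-6.4, 0.1, 18.759420503]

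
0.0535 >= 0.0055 True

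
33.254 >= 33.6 False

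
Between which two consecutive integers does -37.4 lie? -38 and -37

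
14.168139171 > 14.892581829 False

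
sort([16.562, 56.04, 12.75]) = [12.75, 16.562, 56.04]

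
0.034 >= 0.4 False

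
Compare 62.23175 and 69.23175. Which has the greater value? 69.23175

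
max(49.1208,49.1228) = 49.1228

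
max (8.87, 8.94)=8.94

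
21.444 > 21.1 True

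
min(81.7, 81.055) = 81.055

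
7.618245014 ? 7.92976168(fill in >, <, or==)<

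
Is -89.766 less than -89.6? Yes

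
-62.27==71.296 False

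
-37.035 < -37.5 False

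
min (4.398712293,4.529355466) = 4.398712293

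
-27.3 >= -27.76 True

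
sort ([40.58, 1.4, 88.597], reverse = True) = [88.597, 40.58, 1.4]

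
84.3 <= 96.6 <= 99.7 True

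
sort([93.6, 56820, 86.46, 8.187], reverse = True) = [56820, 93.6, 86.46, 8.187]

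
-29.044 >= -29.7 True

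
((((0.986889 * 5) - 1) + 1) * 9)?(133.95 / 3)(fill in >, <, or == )<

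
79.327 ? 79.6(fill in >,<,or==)<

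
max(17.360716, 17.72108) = 17.72108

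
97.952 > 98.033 False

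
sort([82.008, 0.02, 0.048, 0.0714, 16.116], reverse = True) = [82.008, 16.116, 0.0714, 0.048, 0.02]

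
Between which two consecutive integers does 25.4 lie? 25 and 26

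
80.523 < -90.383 False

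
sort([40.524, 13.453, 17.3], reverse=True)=[40.524, 17.3, 13.453]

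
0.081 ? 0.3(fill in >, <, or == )<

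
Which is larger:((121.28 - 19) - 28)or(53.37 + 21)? (53.37 + 21)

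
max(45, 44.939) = 45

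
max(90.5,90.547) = 90.547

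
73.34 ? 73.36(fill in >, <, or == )<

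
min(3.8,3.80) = 3.8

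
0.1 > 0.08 True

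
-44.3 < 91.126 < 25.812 False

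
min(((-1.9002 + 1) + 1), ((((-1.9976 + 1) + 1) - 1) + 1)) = 0.0024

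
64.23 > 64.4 False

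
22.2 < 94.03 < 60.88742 False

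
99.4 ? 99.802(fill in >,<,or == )<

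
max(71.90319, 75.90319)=75.90319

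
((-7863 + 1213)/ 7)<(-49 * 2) True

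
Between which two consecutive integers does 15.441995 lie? 15 and 16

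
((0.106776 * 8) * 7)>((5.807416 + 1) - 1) True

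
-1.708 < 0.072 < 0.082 True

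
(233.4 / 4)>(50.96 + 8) False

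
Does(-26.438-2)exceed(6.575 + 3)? No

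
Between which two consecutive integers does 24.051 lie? 24 and 25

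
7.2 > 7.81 False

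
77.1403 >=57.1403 True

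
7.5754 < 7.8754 True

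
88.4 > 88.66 False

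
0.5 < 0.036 False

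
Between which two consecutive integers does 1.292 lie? 1 and 2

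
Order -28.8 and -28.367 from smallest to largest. -28.8, -28.367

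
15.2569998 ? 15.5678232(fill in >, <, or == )<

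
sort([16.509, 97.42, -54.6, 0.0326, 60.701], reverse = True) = [97.42, 60.701, 16.509, 0.0326, -54.6]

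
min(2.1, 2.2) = 2.1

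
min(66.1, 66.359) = 66.1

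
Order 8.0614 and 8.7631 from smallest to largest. 8.0614, 8.7631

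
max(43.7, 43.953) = 43.953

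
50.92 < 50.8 False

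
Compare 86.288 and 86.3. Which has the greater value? 86.3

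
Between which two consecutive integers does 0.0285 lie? 0 and 1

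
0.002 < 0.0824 True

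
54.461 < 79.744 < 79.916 True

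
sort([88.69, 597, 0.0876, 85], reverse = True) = [597, 88.69, 85, 0.0876]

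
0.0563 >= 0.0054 True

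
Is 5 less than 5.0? No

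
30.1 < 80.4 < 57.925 False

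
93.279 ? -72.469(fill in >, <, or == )>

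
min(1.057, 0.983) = 0.983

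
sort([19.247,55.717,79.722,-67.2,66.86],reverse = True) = [79.722,66.86,55.717,19.247,-67.2]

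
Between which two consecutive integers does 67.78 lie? 67 and 68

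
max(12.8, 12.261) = 12.8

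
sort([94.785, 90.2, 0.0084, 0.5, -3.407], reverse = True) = [94.785, 90.2, 0.5, 0.0084, -3.407]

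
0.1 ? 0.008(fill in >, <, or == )>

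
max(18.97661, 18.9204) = 18.97661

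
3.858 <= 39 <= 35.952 False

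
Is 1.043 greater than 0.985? Yes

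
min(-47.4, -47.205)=-47.4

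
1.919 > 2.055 False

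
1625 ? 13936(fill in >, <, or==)<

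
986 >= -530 True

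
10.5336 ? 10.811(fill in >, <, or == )<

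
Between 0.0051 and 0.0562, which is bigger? 0.0562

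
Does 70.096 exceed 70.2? No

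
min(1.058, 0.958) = 0.958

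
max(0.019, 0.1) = 0.1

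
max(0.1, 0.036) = 0.1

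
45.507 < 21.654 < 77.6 False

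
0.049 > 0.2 False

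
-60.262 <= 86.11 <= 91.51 True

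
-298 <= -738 False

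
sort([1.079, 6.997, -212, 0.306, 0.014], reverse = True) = [6.997, 1.079, 0.306, 0.014, -212]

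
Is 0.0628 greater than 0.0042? Yes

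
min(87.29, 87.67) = 87.29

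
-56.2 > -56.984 True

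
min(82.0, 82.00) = 82.0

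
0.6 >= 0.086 True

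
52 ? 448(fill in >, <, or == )<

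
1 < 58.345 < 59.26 True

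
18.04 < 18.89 True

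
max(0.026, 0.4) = 0.4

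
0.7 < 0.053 False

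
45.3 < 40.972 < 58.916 False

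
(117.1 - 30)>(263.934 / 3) False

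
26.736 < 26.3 False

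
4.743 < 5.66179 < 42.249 True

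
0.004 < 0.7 True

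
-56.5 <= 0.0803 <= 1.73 True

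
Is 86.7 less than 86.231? No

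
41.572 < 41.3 False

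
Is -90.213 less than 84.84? Yes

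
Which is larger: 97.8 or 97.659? 97.8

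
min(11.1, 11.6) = 11.1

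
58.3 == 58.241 False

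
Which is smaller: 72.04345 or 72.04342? 72.04342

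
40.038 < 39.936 False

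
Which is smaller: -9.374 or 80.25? -9.374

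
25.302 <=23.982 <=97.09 False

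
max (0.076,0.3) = 0.3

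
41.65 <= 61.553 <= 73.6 True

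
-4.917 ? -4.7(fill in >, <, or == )<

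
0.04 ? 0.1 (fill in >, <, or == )<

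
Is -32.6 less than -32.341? Yes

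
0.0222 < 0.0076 False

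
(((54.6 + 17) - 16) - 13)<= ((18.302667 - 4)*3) True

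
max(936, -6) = 936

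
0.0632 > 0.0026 True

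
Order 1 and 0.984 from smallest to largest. 0.984, 1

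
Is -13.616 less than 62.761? Yes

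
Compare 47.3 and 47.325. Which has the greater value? 47.325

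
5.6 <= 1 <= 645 False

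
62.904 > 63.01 False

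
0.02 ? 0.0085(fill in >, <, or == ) >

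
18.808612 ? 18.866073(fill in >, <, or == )<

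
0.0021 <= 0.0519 True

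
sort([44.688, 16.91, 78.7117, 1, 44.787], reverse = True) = [78.7117, 44.787, 44.688, 16.91, 1]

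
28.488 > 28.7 False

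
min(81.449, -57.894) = -57.894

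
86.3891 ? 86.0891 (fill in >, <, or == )>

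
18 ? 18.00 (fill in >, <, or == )==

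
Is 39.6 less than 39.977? Yes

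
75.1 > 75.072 True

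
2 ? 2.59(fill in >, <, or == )<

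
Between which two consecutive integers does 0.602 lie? 0 and 1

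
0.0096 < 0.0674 True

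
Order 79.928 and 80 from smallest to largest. 79.928, 80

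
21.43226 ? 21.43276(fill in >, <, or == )<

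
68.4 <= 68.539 True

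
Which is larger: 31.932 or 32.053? 32.053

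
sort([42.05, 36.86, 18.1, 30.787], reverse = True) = [42.05, 36.86, 30.787, 18.1]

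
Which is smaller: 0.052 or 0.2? 0.052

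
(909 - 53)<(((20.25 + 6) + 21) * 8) False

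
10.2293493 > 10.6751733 False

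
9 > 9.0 False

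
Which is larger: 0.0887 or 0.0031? 0.0887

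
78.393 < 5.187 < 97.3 False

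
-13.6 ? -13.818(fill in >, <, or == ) >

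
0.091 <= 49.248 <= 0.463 False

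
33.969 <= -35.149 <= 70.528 False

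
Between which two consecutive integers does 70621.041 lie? 70621 and 70622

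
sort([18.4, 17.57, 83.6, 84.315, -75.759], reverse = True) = [84.315, 83.6, 18.4, 17.57, -75.759]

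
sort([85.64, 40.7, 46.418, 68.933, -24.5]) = [-24.5, 40.7, 46.418, 68.933, 85.64]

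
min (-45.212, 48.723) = -45.212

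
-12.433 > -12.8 True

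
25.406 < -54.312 False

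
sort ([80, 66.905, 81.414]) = [66.905, 80, 81.414]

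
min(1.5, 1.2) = 1.2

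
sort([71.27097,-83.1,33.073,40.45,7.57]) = [-83.1,7.57,33.073,40.45,71.27097]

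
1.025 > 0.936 True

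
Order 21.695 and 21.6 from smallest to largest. 21.6, 21.695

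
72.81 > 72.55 True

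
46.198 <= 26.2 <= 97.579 False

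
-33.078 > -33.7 True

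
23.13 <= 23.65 True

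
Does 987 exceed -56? Yes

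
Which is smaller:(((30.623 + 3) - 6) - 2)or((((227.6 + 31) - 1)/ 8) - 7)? ((((227.6 + 31) - 1)/ 8) - 7)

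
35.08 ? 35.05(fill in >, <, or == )>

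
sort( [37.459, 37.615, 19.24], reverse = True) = [37.615, 37.459, 19.24]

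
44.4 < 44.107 False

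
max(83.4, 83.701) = 83.701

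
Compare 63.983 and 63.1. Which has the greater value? 63.983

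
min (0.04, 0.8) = 0.04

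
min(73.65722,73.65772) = 73.65722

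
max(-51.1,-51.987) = -51.1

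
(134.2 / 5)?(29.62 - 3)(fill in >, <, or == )>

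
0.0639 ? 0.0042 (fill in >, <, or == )>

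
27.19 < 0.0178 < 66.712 False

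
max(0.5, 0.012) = 0.5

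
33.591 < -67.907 False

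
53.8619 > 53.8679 False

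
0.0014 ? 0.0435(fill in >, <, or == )<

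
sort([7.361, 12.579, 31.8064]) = [7.361, 12.579, 31.8064]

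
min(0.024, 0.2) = 0.024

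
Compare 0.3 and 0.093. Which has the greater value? 0.3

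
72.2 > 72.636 False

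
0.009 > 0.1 False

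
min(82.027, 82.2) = 82.027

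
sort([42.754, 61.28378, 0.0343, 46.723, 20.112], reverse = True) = [61.28378, 46.723, 42.754, 20.112, 0.0343]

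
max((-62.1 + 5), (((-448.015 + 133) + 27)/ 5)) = -57.1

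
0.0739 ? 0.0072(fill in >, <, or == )>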